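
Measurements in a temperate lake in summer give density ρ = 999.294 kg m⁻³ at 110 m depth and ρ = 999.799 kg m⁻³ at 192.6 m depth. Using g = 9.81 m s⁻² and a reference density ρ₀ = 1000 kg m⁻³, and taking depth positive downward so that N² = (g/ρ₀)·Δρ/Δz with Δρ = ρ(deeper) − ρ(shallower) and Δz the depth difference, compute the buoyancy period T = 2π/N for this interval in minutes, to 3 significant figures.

Δρ = 999.799 − 999.294 = 0.505 kg m⁻³ over Δz = 192.6 − 110 = 82.6 m.
N² = (9.81/1000) × (0.505/82.6) = 5.9976 × 10⁻⁵ s⁻².
N = √(5.9976 × 10⁻⁵) = 7.7444 × 10⁻³ rad s⁻¹, so T = 2π/N = 811.32 s = 13.522 min ≈ 13.5 min.
N² > 0, so the interval is statically stable.

13.5 min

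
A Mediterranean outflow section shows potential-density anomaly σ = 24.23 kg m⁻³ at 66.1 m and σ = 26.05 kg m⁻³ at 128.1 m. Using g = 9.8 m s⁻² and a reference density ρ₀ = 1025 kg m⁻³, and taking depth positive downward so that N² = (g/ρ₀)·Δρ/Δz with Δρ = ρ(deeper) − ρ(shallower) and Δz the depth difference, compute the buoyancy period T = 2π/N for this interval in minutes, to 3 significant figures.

Δρ = 1026.05 − 1024.23 = 1.82 kg m⁻³ over Δz = 128.1 − 66.1 = 62 m.
N² = (9.8/1025) × (1.82/62) = 2.8066 × 10⁻⁴ s⁻².
N = √(2.8066 × 10⁻⁴) = 0.016753 rad s⁻¹, so T = 2π/N = 375.05 s = 6.2508 min ≈ 6.25 min.
N² > 0, so the interval is statically stable.

6.25 min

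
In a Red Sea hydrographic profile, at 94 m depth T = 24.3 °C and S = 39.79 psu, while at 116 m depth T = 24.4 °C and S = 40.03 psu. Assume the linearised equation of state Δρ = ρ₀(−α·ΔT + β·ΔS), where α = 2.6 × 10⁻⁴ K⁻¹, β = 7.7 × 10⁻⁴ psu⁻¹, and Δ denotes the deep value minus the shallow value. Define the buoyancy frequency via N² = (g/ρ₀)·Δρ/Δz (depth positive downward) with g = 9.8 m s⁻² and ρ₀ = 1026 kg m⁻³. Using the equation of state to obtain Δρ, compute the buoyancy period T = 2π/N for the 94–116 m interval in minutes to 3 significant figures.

12.5 min

ΔT = +0.1 K, ΔS = +0.24 psu (deep − shallow).
Δρ/ρ₀ = −αΔT + βΔS = -2.60 × 10⁻⁵ + 1.848 × 10⁻⁴ = 1.588 × 10⁻⁴, so Δρ ≈ 0.1629 kg m⁻³.
N² = (g/ρ₀)·Δρ/Δz = g·(Δρ/ρ₀)/Δz = 9.8 × 1.588 × 10⁻⁴ / 22 = 7.0738 × 10⁻⁵ s⁻².
N = √(7.0738 × 10⁻⁵) = 8.4106 × 10⁻³ rad s⁻¹ → T = 2π/N = 747.06 s = 12.451 min ≈ 12.5 min.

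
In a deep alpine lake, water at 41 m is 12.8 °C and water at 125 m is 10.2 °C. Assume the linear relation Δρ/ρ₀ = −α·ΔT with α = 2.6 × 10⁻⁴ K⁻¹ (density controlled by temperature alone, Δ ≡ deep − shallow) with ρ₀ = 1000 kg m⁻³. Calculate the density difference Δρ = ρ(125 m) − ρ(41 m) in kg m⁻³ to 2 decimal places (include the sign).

+0.68 kg m⁻³

ΔT = -2.6 K, Δρ/ρ₀ = −αΔT = 6.76 × 10⁻⁴.
Δρ = 1000 × (6.76 × 10⁻⁴) = +0.68 kg m⁻³.
Positive Δρ: denser below, stable.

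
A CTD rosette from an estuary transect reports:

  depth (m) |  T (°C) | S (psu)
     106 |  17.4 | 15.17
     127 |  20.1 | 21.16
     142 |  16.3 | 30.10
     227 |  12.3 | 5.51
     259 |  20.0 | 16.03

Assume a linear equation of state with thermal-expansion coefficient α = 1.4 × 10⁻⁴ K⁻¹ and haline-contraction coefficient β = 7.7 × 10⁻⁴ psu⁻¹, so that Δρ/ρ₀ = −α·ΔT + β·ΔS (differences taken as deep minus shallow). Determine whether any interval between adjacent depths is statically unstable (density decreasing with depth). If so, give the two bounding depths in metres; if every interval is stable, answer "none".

142–227 m

Evaluate Δρ/ρ₀ = −αΔT + βΔS across each adjacent pair:
  106–127 m: −αΔT+βΔS = −(1.4 × 10⁻⁴)(+2.7)+(7.7 × 10⁻⁴)(+5.99) = 4.2 × 10⁻³ → stable
  127–142 m: −αΔT+βΔS = −(1.4 × 10⁻⁴)(-3.8)+(7.7 × 10⁻⁴)(+8.94) = 7.4 × 10⁻³ → stable
  142–227 m: −αΔT+βΔS = −(1.4 × 10⁻⁴)(-4.0)+(7.7 × 10⁻⁴)(-24.59) = -0.018 → UNSTABLE
  227–259 m: −αΔT+βΔS = −(1.4 × 10⁻⁴)(+7.7)+(7.7 × 10⁻⁴)(+10.52) = 7.0 × 10⁻³ → stable
The 142–227 m interval has Δρ < 0: lighter water underlies denser water.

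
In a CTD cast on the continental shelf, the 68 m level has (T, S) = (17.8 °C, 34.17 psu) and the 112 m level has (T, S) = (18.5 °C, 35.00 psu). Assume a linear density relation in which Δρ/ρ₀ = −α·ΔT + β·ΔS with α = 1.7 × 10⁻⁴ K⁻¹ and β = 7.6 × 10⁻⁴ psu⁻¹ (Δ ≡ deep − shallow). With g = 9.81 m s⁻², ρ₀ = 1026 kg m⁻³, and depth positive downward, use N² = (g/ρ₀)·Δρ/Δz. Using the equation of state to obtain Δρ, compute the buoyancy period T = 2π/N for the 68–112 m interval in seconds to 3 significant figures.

588 s

ΔT = +0.7 K, ΔS = +0.83 psu (deep − shallow).
Δρ/ρ₀ = −αΔT + βΔS = -1.19 × 10⁻⁴ + 6.308 × 10⁻⁴ = 5.118 × 10⁻⁴, so Δρ ≈ 0.5251 kg m⁻³.
N² = (g/ρ₀)·Δρ/Δz = g·(Δρ/ρ₀)/Δz = 9.81 × 5.118 × 10⁻⁴ / 44 = 1.1411 × 10⁻⁴ s⁻².
N = √(1.1411 × 10⁻⁴) = 0.010682 rad s⁻¹ → T = 2π/N = 588.20 s ≈ 588 s.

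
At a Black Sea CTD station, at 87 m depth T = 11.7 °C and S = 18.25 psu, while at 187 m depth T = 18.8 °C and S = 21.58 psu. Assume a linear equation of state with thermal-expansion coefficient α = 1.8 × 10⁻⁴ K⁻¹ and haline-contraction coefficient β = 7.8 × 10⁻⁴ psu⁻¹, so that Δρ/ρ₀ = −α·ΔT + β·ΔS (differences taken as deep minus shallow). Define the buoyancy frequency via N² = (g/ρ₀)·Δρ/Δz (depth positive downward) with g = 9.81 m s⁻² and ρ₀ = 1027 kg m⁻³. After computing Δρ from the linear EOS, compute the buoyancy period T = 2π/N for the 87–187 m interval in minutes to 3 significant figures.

ΔT = +7.1 K, ΔS = +3.33 psu (deep − shallow).
Δρ/ρ₀ = −αΔT + βΔS = -1.278 × 10⁻³ + 2.5974 × 10⁻³ = 1.3194 × 10⁻³, so Δρ ≈ 1.355 kg m⁻³.
N² = (g/ρ₀)·Δρ/Δz = g·(Δρ/ρ₀)/Δz = 9.81 × 1.3194 × 10⁻³ / 100 = 1.2943 × 10⁻⁴ s⁻².
N = √(1.2943 × 10⁻⁴) = 0.011377 rad s⁻¹ → T = 2π/N = 552.27 s = 9.2045 min ≈ 9.20 min.

9.20 min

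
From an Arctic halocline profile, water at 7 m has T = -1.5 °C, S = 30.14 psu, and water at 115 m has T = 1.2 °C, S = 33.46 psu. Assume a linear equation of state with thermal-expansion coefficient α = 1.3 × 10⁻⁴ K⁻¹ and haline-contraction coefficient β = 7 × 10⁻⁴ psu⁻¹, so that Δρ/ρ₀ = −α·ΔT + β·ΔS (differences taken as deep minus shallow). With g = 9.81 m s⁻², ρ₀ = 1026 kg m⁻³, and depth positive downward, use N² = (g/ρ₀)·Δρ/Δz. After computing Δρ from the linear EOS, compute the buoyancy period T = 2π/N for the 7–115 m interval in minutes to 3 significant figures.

7.82 min

ΔT = +2.7 K, ΔS = +3.32 psu (deep − shallow).
Δρ/ρ₀ = −αΔT + βΔS = -3.51 × 10⁻⁴ + 2.324 × 10⁻³ = 1.973 × 10⁻³, so Δρ ≈ 2.024 kg m⁻³.
N² = (g/ρ₀)·Δρ/Δz = g·(Δρ/ρ₀)/Δz = 9.81 × 1.973 × 10⁻³ / 108 = 1.7921 × 10⁻⁴ s⁻².
N = √(1.7921 × 10⁻⁴) = 0.013387 rad s⁻¹ → T = 2π/N = 469.35 s = 7.8225 min ≈ 7.82 min.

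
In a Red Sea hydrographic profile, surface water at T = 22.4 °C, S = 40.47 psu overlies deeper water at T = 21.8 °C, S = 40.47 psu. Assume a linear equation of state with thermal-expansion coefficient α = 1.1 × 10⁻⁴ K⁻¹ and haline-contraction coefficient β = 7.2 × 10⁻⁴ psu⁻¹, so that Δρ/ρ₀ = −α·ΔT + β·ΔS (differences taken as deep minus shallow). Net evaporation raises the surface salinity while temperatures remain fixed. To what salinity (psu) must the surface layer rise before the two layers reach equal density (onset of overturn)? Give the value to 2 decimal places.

40.56 psu

Neutral buoyancy requires −α(T_deep − T_surf) + β(S_deep − S_surf′) = 0.
S_surf′ = S_deep − (α/β)·ΔT = 40.47 − (1.1 × 10⁻⁴/7.2 × 10⁻⁴)·(-0.6) = 40.5617 psu.
Increase required: 40.5617 − 40.47 = 0.0917 psu.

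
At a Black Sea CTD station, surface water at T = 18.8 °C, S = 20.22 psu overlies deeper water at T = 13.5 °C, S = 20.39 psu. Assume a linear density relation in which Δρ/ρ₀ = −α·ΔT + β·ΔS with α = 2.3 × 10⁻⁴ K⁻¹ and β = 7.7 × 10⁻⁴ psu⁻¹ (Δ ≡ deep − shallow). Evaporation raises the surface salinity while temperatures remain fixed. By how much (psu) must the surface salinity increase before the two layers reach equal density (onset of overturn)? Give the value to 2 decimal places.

Neutral buoyancy requires −α(T_deep − T_surf) + β(S_deep − S_surf′) = 0.
S_surf′ = S_deep − (α/β)·ΔT = 20.39 − (2.3 × 10⁻⁴/7.7 × 10⁻⁴)·(-5.3) = 21.9731 psu.
Increase required: 21.9731 − 20.22 = 1.7531 psu.

1.75 psu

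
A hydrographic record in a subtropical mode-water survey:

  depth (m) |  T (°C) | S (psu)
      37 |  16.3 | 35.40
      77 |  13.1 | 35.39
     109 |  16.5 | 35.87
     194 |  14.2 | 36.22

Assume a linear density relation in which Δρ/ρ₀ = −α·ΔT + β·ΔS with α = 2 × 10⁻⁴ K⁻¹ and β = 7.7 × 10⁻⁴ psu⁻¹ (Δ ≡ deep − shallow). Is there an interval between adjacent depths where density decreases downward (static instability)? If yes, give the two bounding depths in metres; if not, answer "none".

Evaluate Δρ/ρ₀ = −αΔT + βΔS across each adjacent pair:
  37–77 m: −αΔT+βΔS = −(2 × 10⁻⁴)(-3.2)+(7.7 × 10⁻⁴)(-0.01) = 6.3 × 10⁻⁴ → stable
  77–109 m: −αΔT+βΔS = −(2 × 10⁻⁴)(+3.4)+(7.7 × 10⁻⁴)(+0.48) = -3.1 × 10⁻⁴ → UNSTABLE
  109–194 m: −αΔT+βΔS = −(2 × 10⁻⁴)(-2.3)+(7.7 × 10⁻⁴)(+0.35) = 7.3 × 10⁻⁴ → stable
The 77–109 m interval has Δρ < 0: lighter water underlies denser water.

77–109 m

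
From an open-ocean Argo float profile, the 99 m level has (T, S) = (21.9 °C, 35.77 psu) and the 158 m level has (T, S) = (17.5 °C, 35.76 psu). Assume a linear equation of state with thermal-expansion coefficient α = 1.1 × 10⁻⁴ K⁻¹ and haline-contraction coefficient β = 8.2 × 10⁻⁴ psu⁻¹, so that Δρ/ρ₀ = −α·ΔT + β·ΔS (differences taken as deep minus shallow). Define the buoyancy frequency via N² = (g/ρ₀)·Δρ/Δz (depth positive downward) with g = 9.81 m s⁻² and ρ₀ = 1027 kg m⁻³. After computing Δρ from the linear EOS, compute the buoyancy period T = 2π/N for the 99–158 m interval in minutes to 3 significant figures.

ΔT = -4.4 K, ΔS = -0.01 psu (deep − shallow).
Δρ/ρ₀ = −αΔT + βΔS = 4.84 × 10⁻⁴ − 8.20 × 10⁻⁶ = 4.758 × 10⁻⁴, so Δρ ≈ 0.4886 kg m⁻³.
N² = (g/ρ₀)·Δρ/Δz = g·(Δρ/ρ₀)/Δz = 9.81 × 4.758 × 10⁻⁴ / 59 = 7.9112 × 10⁻⁵ s⁻².
N = √(7.9112 × 10⁻⁵) = 8.8945 × 10⁻³ rad s⁻¹ → T = 2π/N = 706.41 s = 11.774 min ≈ 11.8 min.

11.8 min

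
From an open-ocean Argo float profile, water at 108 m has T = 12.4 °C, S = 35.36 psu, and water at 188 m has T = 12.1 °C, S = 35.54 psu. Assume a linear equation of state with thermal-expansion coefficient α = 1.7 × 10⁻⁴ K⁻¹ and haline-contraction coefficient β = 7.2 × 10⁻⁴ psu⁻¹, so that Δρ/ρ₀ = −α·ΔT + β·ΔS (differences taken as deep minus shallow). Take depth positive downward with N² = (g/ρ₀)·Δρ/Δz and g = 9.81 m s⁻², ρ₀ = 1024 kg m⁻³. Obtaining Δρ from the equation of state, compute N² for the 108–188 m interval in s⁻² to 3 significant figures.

ΔT = -0.3 K, ΔS = +0.18 psu (deep − shallow).
Δρ/ρ₀ = −αΔT + βΔS = 5.10 × 10⁻⁵ + 1.296 × 10⁻⁴ = 1.806 × 10⁻⁴, so Δρ ≈ 0.1849 kg m⁻³.
N² = (g/ρ₀)·Δρ/Δz = g·(Δρ/ρ₀)/Δz = 9.81 × 1.806 × 10⁻⁴ / 80 = 2.2146 × 10⁻⁵ s⁻² ≈ 2.21 × 10⁻⁵ s⁻².

2.21 × 10⁻⁵ s⁻²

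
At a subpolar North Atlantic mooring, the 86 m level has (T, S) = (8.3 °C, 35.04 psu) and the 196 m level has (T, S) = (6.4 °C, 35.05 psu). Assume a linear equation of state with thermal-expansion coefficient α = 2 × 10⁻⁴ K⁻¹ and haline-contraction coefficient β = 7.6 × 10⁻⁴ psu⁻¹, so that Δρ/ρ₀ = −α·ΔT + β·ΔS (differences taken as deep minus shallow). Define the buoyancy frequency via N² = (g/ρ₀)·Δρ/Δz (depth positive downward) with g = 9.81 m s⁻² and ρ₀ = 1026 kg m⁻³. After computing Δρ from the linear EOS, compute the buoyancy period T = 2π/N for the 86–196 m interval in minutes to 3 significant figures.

ΔT = -1.9 K, ΔS = +0.01 psu (deep − shallow).
Δρ/ρ₀ = −αΔT + βΔS = 3.80 × 10⁻⁴ + 7.60 × 10⁻⁶ = 3.876 × 10⁻⁴, so Δρ ≈ 0.3977 kg m⁻³.
N² = (g/ρ₀)·Δρ/Δz = g·(Δρ/ρ₀)/Δz = 9.81 × 3.876 × 10⁻⁴ / 110 = 3.4567 × 10⁻⁵ s⁻².
N = √(3.4567 × 10⁻⁵) = 5.8794 × 10⁻³ rad s⁻¹ → T = 2π/N = 1.0687 × 10³ s = 17.812 min ≈ 17.8 min.

17.8 min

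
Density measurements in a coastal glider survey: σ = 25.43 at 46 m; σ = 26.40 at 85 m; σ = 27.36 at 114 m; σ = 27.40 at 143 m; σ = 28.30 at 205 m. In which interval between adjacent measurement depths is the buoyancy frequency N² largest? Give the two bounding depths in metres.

85–114 m

Compute the density gradient over each adjacent pair:
  46–85 m: Δρ/Δz = 0.97/39 = 0.025 kg m⁻⁴
  85–114 m: Δρ/Δz = 0.96/29 = 0.033 kg m⁻⁴
  114–143 m: Δρ/Δz = 0.04/29 = 1.4 × 10⁻³ kg m⁻⁴
  143–205 m: Δρ/Δz = 0.90/62 = 0.015 kg m⁻⁴
The largest gradient is in the 85–114 m interval — the pycnocline.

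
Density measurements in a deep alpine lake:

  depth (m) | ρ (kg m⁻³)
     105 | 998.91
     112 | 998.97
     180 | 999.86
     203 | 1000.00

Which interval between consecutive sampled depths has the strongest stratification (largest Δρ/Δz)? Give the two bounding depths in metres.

Compute the density gradient over each adjacent pair:
  105–112 m: Δρ/Δz = 0.06/7 = 8.6 × 10⁻³ kg m⁻⁴
  112–180 m: Δρ/Δz = 0.89/68 = 0.013 kg m⁻⁴
  180–203 m: Δρ/Δz = 0.14/23 = 6.1 × 10⁻³ kg m⁻⁴
The largest gradient is in the 112–180 m interval — the pycnocline.

112–180 m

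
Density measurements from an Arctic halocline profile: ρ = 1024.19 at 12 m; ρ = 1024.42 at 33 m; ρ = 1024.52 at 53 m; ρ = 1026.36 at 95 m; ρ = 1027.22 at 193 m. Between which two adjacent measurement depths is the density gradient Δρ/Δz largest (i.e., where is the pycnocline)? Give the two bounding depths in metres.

53–95 m

Compute the density gradient over each adjacent pair:
  12–33 m: Δρ/Δz = 0.23/21 = 0.011 kg m⁻⁴
  33–53 m: Δρ/Δz = 0.10/20 = 5.0 × 10⁻³ kg m⁻⁴
  53–95 m: Δρ/Δz = 1.84/42 = 0.044 kg m⁻⁴
  95–193 m: Δρ/Δz = 0.86/98 = 8.8 × 10⁻³ kg m⁻⁴
The largest gradient is in the 53–95 m interval — the pycnocline.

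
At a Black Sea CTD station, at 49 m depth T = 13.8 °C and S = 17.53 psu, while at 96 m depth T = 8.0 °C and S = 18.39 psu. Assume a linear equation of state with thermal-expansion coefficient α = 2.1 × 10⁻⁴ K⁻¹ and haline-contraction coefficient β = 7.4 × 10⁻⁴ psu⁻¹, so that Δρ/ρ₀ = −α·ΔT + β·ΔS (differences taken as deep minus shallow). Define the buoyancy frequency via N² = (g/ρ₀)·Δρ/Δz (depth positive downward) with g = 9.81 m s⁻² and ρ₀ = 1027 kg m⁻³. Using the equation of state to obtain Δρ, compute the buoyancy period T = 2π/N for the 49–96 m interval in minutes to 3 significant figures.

ΔT = -5.8 K, ΔS = +0.86 psu (deep − shallow).
Δρ/ρ₀ = −αΔT + βΔS = 1.218 × 10⁻³ + 6.364 × 10⁻⁴ = 1.8544 × 10⁻³, so Δρ ≈ 1.904 kg m⁻³.
N² = (g/ρ₀)·Δρ/Δz = g·(Δρ/ρ₀)/Δz = 9.81 × 1.8544 × 10⁻³ / 47 = 3.8706 × 10⁻⁴ s⁻².
N = √(3.8706 × 10⁻⁴) = 0.019674 rad s⁻¹ → T = 2π/N = 319.36 s = 5.3227 min ≈ 5.32 min.

5.32 min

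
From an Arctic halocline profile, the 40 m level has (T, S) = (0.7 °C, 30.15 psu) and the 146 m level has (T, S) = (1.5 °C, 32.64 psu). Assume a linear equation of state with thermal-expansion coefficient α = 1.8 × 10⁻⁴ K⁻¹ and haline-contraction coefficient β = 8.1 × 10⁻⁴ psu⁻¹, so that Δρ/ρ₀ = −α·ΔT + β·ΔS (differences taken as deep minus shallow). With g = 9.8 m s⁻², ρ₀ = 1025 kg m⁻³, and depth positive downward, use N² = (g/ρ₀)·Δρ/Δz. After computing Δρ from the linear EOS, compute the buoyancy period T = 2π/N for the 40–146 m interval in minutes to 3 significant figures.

7.96 min

ΔT = +0.8 K, ΔS = +2.49 psu (deep − shallow).
Δρ/ρ₀ = −αΔT + βΔS = -1.44 × 10⁻⁴ + 2.0169 × 10⁻³ = 1.8729 × 10⁻³, so Δρ ≈ 1.920 kg m⁻³.
N² = (g/ρ₀)·Δρ/Δz = g·(Δρ/ρ₀)/Δz = 9.8 × 1.8729 × 10⁻³ / 106 = 1.7315 × 10⁻⁴ s⁻².
N = √(1.7315 × 10⁻⁴) = 0.013159 rad s⁻¹ → T = 2π/N = 477.48 s = 7.9580 min ≈ 7.96 min.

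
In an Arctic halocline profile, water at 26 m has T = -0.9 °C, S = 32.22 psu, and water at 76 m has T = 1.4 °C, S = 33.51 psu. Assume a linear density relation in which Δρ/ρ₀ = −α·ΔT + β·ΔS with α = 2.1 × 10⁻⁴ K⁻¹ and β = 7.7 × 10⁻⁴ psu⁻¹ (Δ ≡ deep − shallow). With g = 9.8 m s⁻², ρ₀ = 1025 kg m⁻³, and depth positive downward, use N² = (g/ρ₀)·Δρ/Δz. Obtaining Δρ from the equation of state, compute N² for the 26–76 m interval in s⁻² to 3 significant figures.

ΔT = +2.3 K, ΔS = +1.29 psu (deep − shallow).
Δρ/ρ₀ = −αΔT + βΔS = -4.83 × 10⁻⁴ + 9.933 × 10⁻⁴ = 5.103 × 10⁻⁴, so Δρ ≈ 0.5231 kg m⁻³.
N² = (g/ρ₀)·Δρ/Δz = g·(Δρ/ρ₀)/Δz = 9.8 × 5.103 × 10⁻⁴ / 50 = 1.0002 × 10⁻⁴ s⁻² ≈ 1.00 × 10⁻⁴ s⁻².

1.00 × 10⁻⁴ s⁻²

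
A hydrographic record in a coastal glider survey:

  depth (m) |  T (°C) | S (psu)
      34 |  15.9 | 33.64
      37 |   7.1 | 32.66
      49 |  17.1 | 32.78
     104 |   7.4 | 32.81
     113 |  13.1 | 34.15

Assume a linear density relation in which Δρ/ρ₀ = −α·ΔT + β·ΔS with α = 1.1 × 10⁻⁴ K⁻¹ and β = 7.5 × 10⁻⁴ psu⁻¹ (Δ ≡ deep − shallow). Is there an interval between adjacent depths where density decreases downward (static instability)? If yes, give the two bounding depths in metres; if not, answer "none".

Evaluate Δρ/ρ₀ = −αΔT + βΔS across each adjacent pair:
  34–37 m: −αΔT+βΔS = −(1.1 × 10⁻⁴)(-8.8)+(7.5 × 10⁻⁴)(-0.98) = 2.3 × 10⁻⁴ → stable
  37–49 m: −αΔT+βΔS = −(1.1 × 10⁻⁴)(+10.0)+(7.5 × 10⁻⁴)(+0.12) = -1.0 × 10⁻³ → UNSTABLE
  49–104 m: −αΔT+βΔS = −(1.1 × 10⁻⁴)(-9.7)+(7.5 × 10⁻⁴)(+0.03) = 1.1 × 10⁻³ → stable
  104–113 m: −αΔT+βΔS = −(1.1 × 10⁻⁴)(+5.7)+(7.5 × 10⁻⁴)(+1.34) = 3.8 × 10⁻⁴ → stable
The 37–49 m interval has Δρ < 0: lighter water underlies denser water.

37–49 m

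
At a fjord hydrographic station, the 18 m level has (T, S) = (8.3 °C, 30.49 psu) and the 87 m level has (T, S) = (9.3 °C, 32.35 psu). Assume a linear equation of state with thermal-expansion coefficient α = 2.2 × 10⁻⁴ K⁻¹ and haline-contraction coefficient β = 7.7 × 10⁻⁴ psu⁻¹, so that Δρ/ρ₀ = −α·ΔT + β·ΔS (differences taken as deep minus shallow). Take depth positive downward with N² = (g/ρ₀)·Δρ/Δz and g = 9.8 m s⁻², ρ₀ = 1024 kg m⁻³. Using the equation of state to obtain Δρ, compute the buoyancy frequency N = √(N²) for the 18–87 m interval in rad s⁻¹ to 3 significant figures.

0.0131 rad s⁻¹

ΔT = +1.0 K, ΔS = +1.86 psu (deep − shallow).
Δρ/ρ₀ = −αΔT + βΔS = -2.20 × 10⁻⁴ + 1.4322 × 10⁻³ = 1.2122 × 10⁻³, so Δρ ≈ 1.241 kg m⁻³.
N² = (g/ρ₀)·Δρ/Δz = g·(Δρ/ρ₀)/Δz = 9.8 × 1.2122 × 10⁻³ / 69 = 1.7217 × 10⁻⁴ s⁻².
N = √(1.7217 × 10⁻⁴) = 0.013121 rad s⁻¹ ≈ 0.0131 rad s⁻¹.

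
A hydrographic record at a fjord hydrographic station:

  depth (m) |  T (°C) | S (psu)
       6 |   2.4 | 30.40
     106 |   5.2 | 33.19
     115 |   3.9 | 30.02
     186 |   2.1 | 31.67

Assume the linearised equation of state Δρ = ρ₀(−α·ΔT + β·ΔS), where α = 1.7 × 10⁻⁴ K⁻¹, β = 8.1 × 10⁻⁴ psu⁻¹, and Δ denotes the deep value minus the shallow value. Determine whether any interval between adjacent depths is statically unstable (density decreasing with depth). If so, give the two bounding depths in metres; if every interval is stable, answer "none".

Evaluate Δρ/ρ₀ = −αΔT + βΔS across each adjacent pair:
  6–106 m: −αΔT+βΔS = −(1.7 × 10⁻⁴)(+2.8)+(8.1 × 10⁻⁴)(+2.79) = 1.8 × 10⁻³ → stable
  106–115 m: −αΔT+βΔS = −(1.7 × 10⁻⁴)(-1.3)+(8.1 × 10⁻⁴)(-3.17) = -2.3 × 10⁻³ → UNSTABLE
  115–186 m: −αΔT+βΔS = −(1.7 × 10⁻⁴)(-1.8)+(8.1 × 10⁻⁴)(+1.65) = 1.6 × 10⁻³ → stable
The 106–115 m interval has Δρ < 0: lighter water underlies denser water.

106–115 m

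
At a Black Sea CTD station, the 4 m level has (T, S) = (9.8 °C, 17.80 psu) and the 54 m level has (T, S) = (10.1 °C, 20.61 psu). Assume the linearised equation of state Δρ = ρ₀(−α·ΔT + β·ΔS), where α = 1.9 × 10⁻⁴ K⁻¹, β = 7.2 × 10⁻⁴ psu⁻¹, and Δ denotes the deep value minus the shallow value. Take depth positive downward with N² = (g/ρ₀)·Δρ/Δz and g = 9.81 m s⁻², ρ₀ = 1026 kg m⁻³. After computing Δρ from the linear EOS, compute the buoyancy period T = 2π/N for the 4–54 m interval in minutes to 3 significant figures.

5.33 min

ΔT = +0.3 K, ΔS = +2.81 psu (deep − shallow).
Δρ/ρ₀ = −αΔT + βΔS = -5.70 × 10⁻⁵ + 2.0232 × 10⁻³ = 1.9662 × 10⁻³, so Δρ ≈ 2.017 kg m⁻³.
N² = (g/ρ₀)·Δρ/Δz = g·(Δρ/ρ₀)/Δz = 9.81 × 1.9662 × 10⁻³ / 50 = 3.8577 × 10⁻⁴ s⁻².
N = √(3.8577 × 10⁻⁴) = 0.019641 rad s⁻¹ → T = 2π/N = 319.90 s = 5.3317 min ≈ 5.33 min.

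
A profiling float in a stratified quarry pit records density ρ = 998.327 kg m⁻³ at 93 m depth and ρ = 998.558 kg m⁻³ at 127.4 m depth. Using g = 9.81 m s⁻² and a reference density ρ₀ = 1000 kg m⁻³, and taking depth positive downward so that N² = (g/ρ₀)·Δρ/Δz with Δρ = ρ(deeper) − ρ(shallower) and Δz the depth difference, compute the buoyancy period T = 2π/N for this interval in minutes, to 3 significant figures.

Δρ = 998.558 − 998.327 = 0.231 kg m⁻³ over Δz = 127.4 − 93 = 34.4 m.
N² = (9.81/1000) × (0.231/34.4) = 6.5875 × 10⁻⁵ s⁻².
N = √(6.5875 × 10⁻⁵) = 8.1163 × 10⁻³ rad s⁻¹, so T = 2π/N = 774.14 s = 12.902 min ≈ 12.9 min.

12.9 min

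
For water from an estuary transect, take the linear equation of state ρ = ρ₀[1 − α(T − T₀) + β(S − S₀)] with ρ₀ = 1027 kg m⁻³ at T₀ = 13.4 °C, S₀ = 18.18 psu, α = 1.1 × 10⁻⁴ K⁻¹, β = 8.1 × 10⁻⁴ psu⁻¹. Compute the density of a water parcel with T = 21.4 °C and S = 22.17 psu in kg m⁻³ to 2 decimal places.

1029.42 kg m⁻³

T − T₀ = +8.0 K, S − S₀ = +3.99 psu.
Bracket = 1 − α·(+8.0) + β·(+3.99) = 1 + (2.3519 × 10⁻³) = 1.0023519.
ρ = 1027 × 1.0023519 = 1029.42 kg m⁻³.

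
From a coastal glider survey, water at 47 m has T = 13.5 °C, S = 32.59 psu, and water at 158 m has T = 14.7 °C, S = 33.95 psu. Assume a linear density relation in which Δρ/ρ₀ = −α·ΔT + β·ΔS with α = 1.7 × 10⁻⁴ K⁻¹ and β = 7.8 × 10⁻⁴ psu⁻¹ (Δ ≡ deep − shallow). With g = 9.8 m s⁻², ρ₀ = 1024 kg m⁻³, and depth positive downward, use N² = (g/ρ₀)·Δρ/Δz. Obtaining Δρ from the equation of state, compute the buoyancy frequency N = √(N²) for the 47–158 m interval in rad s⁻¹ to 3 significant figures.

ΔT = +1.2 K, ΔS = +1.36 psu (deep − shallow).
Δρ/ρ₀ = −αΔT + βΔS = -2.04 × 10⁻⁴ + 1.0608 × 10⁻³ = 8.568 × 10⁻⁴, so Δρ ≈ 0.8774 kg m⁻³.
N² = (g/ρ₀)·Δρ/Δz = g·(Δρ/ρ₀)/Δz = 9.8 × 8.568 × 10⁻⁴ / 111 = 7.5645 × 10⁻⁵ s⁻².
N = √(7.5645 × 10⁻⁵) = 8.6974 × 10⁻³ rad s⁻¹ ≈ 8.70 × 10⁻³ rad s⁻¹.

8.70 × 10⁻³ rad s⁻¹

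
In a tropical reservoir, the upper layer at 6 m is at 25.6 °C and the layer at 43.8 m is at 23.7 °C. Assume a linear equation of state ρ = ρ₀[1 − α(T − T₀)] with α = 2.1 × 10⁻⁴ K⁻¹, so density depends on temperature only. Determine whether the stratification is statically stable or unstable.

stable

ΔT = 23.7 − 25.6 = -1.9 K, so Δρ/ρ₀ = −αΔT = 3.99 × 10⁻⁴.
Δρ/ρ₀ > 0, so Δρ > 0: deeper water is denser → statically stable.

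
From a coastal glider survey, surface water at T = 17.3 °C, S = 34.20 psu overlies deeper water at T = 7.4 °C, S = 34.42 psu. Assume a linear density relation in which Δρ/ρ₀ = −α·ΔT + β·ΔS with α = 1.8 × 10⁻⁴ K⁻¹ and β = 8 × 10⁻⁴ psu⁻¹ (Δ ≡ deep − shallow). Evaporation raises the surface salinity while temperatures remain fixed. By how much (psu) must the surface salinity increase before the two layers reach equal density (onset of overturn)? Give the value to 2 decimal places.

Neutral buoyancy requires −α(T_deep − T_surf) + β(S_deep − S_surf′) = 0.
S_surf′ = S_deep − (α/β)·ΔT = 34.42 − (1.8 × 10⁻⁴/8 × 10⁻⁴)·(-9.9) = 36.6475 psu.
Increase required: 36.6475 − 34.20 = 2.4475 psu.

2.45 psu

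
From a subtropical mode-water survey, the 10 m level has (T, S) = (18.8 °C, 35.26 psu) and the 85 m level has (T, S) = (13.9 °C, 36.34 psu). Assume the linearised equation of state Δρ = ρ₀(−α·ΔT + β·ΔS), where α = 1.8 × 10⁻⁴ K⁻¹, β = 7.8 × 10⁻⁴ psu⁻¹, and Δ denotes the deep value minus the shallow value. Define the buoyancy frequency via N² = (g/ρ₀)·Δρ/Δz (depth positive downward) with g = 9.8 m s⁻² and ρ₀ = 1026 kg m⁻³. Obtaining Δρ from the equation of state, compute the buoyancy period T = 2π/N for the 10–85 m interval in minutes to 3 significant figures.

6.98 min

ΔT = -4.9 K, ΔS = +1.08 psu (deep − shallow).
Δρ/ρ₀ = −αΔT + βΔS = 8.82 × 10⁻⁴ + 8.424 × 10⁻⁴ = 1.7244 × 10⁻³, so Δρ ≈ 1.769 kg m⁻³.
N² = (g/ρ₀)·Δρ/Δz = g·(Δρ/ρ₀)/Δz = 9.8 × 1.7244 × 10⁻³ / 75 = 2.2532 × 10⁻⁴ s⁻².
N = √(2.2532 × 10⁻⁴) = 0.015011 rad s⁻¹ → T = 2π/N = 418.57 s = 6.9762 min ≈ 6.98 min.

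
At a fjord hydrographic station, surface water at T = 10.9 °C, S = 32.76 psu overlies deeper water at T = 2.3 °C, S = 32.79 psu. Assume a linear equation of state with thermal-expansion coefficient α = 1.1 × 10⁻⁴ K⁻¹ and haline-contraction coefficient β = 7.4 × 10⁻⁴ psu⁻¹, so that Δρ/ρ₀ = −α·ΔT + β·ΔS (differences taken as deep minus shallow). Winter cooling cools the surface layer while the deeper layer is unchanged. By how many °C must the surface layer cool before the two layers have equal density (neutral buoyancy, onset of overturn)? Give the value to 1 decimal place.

Neutral buoyancy requires Δρ = 0, i.e. −α(T_deep − T_surf′) + β(S_deep − S_surf) = 0.
T_surf′ = T_deep − (β/α)·ΔS = 2.3 − (7.4 × 10⁻⁴/1.1 × 10⁻⁴)·(+0.03) = 2.098 °C.
Cooling required: 10.9 − (2.098) = 8.802 °C.

8.8 °C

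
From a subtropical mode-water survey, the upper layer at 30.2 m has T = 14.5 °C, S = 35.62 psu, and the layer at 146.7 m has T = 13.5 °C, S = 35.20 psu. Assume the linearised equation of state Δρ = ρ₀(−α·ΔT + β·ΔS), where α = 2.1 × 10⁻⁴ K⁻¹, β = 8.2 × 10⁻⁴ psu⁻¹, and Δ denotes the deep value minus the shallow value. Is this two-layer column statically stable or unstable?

ΔT = 13.5 − 14.5 = -1.0 K and ΔS = 35.20 − 35.62 = -0.42 psu (deep − shallow).
−αΔT = 2.10 × 10⁻⁴; βΔS = -3.444 × 10⁻⁴; sum Δρ/ρ₀ = -1.344 × 10⁻⁴.
Δρ/ρ₀ < 0, so Δρ < 0: deeper water is lighter → statically unstable; the column would overturn.

unstable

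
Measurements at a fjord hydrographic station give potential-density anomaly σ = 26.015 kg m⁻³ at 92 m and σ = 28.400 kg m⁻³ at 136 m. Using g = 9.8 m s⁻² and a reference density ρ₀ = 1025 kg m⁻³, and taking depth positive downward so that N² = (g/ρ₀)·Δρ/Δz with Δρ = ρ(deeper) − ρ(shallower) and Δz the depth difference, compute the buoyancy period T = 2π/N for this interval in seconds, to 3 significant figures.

276 s

Δρ = 1028.400 − 1026.015 = 2.385 kg m⁻³ over Δz = 136 − 92 = 44 m.
N² = (9.8/1025) × (2.385/44) = 5.1825 × 10⁻⁴ s⁻².
N = √(5.1825 × 10⁻⁴) = 0.022765 rad s⁻¹, so T = 2π/N = 276.00 s ≈ 276 s.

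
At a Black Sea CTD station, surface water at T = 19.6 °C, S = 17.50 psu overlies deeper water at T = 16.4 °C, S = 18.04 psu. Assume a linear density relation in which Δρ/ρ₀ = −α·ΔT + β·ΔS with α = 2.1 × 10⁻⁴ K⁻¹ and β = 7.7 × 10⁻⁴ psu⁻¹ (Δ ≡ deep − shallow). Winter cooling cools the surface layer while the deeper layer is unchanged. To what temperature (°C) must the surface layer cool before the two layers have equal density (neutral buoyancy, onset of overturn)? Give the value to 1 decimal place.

Neutral buoyancy requires Δρ = 0, i.e. −α(T_deep − T_surf′) + β(S_deep − S_surf) = 0.
T_surf′ = T_deep − (β/α)·ΔS = 16.4 − (7.7 × 10⁻⁴/2.1 × 10⁻⁴)·(+0.54) = 14.420 °C.
Cooling required: 19.6 − (14.420) = 5.180 °C.

14.4 °C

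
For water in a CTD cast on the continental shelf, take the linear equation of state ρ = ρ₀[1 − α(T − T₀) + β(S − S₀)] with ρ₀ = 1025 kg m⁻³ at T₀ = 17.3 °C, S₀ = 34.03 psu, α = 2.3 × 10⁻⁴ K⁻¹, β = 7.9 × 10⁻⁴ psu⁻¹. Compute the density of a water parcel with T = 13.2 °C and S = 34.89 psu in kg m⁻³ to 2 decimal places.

1026.66 kg m⁻³

T − T₀ = -4.1 K, S − S₀ = +0.86 psu.
Bracket = 1 − α·(-4.1) + β·(+0.86) = 1 + (1.6224 × 10⁻³) = 1.0016224.
ρ = 1025 × 1.0016224 = 1026.66 kg m⁻³.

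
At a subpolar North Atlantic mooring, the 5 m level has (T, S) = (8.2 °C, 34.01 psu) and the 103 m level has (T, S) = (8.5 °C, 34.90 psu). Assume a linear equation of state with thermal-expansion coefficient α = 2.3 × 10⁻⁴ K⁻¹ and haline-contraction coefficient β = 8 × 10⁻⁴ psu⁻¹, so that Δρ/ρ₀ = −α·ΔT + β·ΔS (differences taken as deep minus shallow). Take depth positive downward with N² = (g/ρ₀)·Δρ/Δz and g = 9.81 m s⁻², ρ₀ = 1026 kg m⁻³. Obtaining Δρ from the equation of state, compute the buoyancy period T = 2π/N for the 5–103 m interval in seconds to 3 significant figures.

ΔT = +0.3 K, ΔS = +0.89 psu (deep − shallow).
Δρ/ρ₀ = −αΔT + βΔS = -6.90 × 10⁻⁵ + 7.12 × 10⁻⁴ = 6.43 × 10⁻⁴, so Δρ ≈ 0.6597 kg m⁻³.
N² = (g/ρ₀)·Δρ/Δz = g·(Δρ/ρ₀)/Δz = 9.81 × 6.43 × 10⁻⁴ / 98 = 6.4366 × 10⁻⁵ s⁻².
N = √(6.4366 × 10⁻⁵) = 8.0228 × 10⁻³ rad s⁻¹ → T = 2π/N = 783.17 s ≈ 783 s.

783 s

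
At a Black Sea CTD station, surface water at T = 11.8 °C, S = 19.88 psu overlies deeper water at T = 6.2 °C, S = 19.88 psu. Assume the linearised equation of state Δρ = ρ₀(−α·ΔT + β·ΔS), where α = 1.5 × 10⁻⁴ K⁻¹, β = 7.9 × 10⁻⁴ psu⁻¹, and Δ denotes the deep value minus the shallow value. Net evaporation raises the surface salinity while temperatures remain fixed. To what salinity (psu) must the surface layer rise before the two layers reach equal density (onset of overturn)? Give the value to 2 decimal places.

20.94 psu

Neutral buoyancy requires −α(T_deep − T_surf) + β(S_deep − S_surf′) = 0.
S_surf′ = S_deep − (α/β)·ΔT = 19.88 − (1.5 × 10⁻⁴/7.9 × 10⁻⁴)·(-5.6) = 20.9433 psu.
Increase required: 20.9433 − 19.88 = 1.0633 psu.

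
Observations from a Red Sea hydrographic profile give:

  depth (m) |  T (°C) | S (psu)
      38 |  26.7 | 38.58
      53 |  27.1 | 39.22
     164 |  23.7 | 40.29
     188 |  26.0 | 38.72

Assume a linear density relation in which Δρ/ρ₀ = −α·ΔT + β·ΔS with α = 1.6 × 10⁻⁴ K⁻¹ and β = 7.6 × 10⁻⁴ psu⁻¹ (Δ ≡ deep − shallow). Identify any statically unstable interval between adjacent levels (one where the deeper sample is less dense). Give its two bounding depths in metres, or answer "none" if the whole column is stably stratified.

Evaluate Δρ/ρ₀ = −αΔT + βΔS across each adjacent pair:
  38–53 m: −αΔT+βΔS = −(1.6 × 10⁻⁴)(+0.4)+(7.6 × 10⁻⁴)(+0.64) = 4.2 × 10⁻⁴ → stable
  53–164 m: −αΔT+βΔS = −(1.6 × 10⁻⁴)(-3.4)+(7.6 × 10⁻⁴)(+1.07) = 1.4 × 10⁻³ → stable
  164–188 m: −αΔT+βΔS = −(1.6 × 10⁻⁴)(+2.3)+(7.6 × 10⁻⁴)(-1.57) = -1.6 × 10⁻³ → UNSTABLE
The 164–188 m interval has Δρ < 0: lighter water underlies denser water.

164–188 m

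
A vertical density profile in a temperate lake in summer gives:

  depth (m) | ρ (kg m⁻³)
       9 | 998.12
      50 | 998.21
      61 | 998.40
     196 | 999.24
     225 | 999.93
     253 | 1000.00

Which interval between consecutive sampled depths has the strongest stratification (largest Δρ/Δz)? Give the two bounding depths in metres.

Compute the density gradient over each adjacent pair:
  9–50 m: Δρ/Δz = 0.09/41 = 2.2 × 10⁻³ kg m⁻⁴
  50–61 m: Δρ/Δz = 0.19/11 = 0.017 kg m⁻⁴
  61–196 m: Δρ/Δz = 0.84/135 = 6.2 × 10⁻³ kg m⁻⁴
  196–225 m: Δρ/Δz = 0.69/29 = 0.024 kg m⁻⁴
  225–253 m: Δρ/Δz = 0.07/28 = 2.5 × 10⁻³ kg m⁻⁴
The largest gradient is in the 196–225 m interval — the pycnocline.

196–225 m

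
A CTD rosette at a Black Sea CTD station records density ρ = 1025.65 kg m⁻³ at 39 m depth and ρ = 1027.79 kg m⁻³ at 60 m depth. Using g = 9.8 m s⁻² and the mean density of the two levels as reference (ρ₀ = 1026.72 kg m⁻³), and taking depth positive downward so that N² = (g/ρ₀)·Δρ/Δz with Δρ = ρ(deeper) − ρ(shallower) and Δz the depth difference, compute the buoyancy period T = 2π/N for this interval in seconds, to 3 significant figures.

Δρ = 1027.79 − 1025.65 = 2.14 kg m⁻³ over Δz = 60 − 39 = 21 m.
N² = (9.8/1026.72) × (2.14/21) = 9.7268 × 10⁻⁴ s⁻².
N = √(9.7268 × 10⁻⁴) = 0.031188 rad s⁻¹, so T = 2π/N = 201.46 s ≈ 201 s.

201 s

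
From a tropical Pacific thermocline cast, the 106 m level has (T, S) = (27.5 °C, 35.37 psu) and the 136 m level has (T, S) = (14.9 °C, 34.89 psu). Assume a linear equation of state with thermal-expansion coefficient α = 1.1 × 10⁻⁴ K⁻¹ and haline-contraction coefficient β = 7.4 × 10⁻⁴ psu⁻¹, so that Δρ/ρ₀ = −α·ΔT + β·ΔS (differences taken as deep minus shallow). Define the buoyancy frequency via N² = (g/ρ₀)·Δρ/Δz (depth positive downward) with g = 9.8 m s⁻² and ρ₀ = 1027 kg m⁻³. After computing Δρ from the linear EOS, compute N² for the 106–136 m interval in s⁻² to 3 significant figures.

ΔT = -12.6 K, ΔS = -0.48 psu (deep − shallow).
Δρ/ρ₀ = −αΔT + βΔS = 1.386 × 10⁻³ − 3.552 × 10⁻⁴ = 1.0308 × 10⁻³, so Δρ ≈ 1.059 kg m⁻³.
N² = (g/ρ₀)·Δρ/Δz = g·(Δρ/ρ₀)/Δz = 9.8 × 1.0308 × 10⁻³ / 30 = 3.3673 × 10⁻⁴ s⁻² ≈ 3.37 × 10⁻⁴ s⁻².

3.37 × 10⁻⁴ s⁻²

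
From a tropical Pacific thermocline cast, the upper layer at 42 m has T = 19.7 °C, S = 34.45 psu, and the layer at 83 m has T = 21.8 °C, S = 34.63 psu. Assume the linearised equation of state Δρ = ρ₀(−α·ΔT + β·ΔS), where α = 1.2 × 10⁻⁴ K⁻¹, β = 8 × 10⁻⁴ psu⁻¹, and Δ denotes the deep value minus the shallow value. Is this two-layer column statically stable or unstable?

unstable

ΔT = 21.8 − 19.7 = +2.1 K and ΔS = 34.63 − 34.45 = +0.18 psu (deep − shallow).
−αΔT = -2.52 × 10⁻⁴; βΔS = 1.44 × 10⁻⁴; sum Δρ/ρ₀ = -1.08 × 10⁻⁴.
Δρ/ρ₀ < 0, so Δρ < 0: deeper water is lighter → statically unstable; the column would overturn.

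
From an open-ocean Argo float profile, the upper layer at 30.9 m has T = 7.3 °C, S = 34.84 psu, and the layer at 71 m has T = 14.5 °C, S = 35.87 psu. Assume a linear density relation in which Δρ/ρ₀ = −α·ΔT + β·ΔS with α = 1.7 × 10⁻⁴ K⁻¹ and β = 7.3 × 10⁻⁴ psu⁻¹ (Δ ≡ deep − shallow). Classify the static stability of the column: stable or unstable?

unstable

ΔT = 14.5 − 7.3 = +7.2 K and ΔS = 35.87 − 34.84 = +1.03 psu (deep − shallow).
−αΔT = -1.224 × 10⁻³; βΔS = 7.519 × 10⁻⁴; sum Δρ/ρ₀ = -4.721 × 10⁻⁴.
Δρ/ρ₀ < 0, so Δρ < 0: deeper water is lighter → statically unstable; the column would overturn.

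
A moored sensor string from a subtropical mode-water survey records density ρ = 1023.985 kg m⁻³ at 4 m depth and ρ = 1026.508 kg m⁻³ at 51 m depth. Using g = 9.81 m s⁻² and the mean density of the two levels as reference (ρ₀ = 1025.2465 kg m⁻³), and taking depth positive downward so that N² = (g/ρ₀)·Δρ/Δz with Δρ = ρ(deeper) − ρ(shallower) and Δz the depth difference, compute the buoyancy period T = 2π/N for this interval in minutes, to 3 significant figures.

Δρ = 1026.508 − 1023.985 = 2.523 kg m⁻³ over Δz = 51 − 4 = 47 m.
N² = (9.81/1025.2465) × (2.523/47) = 5.1364 × 10⁻⁴ s⁻².
N = √(5.1364 × 10⁻⁴) = 0.022664 rad s⁻¹, so T = 2π/N = 277.23 s = 4.6205 min ≈ 4.62 min.

4.62 min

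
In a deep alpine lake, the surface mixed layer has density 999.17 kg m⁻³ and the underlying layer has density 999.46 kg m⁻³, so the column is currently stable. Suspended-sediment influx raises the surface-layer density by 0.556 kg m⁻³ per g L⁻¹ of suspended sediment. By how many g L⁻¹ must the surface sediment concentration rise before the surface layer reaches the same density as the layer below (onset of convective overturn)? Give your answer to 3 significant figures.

0.522 g L⁻¹

Density deficit of the surface layer: 999.46 − 999.17 = 0.29 kg m⁻³.
Required change = 0.29 / 0.556 = 0.522 g L⁻¹.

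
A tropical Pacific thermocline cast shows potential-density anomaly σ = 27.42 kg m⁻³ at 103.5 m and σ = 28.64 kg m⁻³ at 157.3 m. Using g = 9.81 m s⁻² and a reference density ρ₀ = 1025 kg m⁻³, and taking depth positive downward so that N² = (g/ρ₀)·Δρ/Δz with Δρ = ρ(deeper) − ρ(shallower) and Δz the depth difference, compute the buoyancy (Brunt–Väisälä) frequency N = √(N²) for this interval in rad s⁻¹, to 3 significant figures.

Δρ = 1028.64 − 1027.42 = 1.22 kg m⁻³ over Δz = 157.3 − 103.5 = 53.8 m.
N² = (9.81/1025) × (1.22/53.8) = 2.1703 × 10⁻⁴ s⁻².
N = √(2.1703 × 10⁻⁴) = 0.014732 rad s⁻¹ ≈ 0.0147 rad s⁻¹.

0.0147 rad s⁻¹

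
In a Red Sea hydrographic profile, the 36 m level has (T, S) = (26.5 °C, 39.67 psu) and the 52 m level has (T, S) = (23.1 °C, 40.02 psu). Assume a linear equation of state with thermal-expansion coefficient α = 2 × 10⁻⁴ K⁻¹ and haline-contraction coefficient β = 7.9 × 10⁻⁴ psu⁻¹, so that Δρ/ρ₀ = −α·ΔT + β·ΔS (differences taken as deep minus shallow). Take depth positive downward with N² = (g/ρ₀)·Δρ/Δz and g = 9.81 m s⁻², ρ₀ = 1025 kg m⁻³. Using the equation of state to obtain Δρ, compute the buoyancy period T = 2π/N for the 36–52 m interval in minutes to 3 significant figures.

4.32 min

ΔT = -3.4 K, ΔS = +0.35 psu (deep − shallow).
Δρ/ρ₀ = −αΔT + βΔS = 6.80 × 10⁻⁴ + 2.765 × 10⁻⁴ = 9.565 × 10⁻⁴, so Δρ ≈ 0.9804 kg m⁻³.
N² = (g/ρ₀)·Δρ/Δz = g·(Δρ/ρ₀)/Δz = 9.81 × 9.565 × 10⁻⁴ / 16 = 5.8645 × 10⁻⁴ s⁻².
N = √(5.8645 × 10⁻⁴) = 0.024217 rad s⁻¹ → T = 2π/N = 259.45 s = 4.3242 min ≈ 4.32 min.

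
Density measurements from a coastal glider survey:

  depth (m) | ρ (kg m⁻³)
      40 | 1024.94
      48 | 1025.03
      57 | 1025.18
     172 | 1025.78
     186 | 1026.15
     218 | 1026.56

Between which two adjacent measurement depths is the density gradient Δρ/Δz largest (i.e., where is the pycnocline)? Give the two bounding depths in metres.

Compute the density gradient over each adjacent pair:
  40–48 m: Δρ/Δz = 0.09/8 = 0.011 kg m⁻⁴
  48–57 m: Δρ/Δz = 0.15/9 = 0.017 kg m⁻⁴
  57–172 m: Δρ/Δz = 0.60/115 = 5.2 × 10⁻³ kg m⁻⁴
  172–186 m: Δρ/Δz = 0.37/14 = 0.026 kg m⁻⁴
  186–218 m: Δρ/Δz = 0.41/32 = 0.013 kg m⁻⁴
The largest gradient is in the 172–186 m interval — the pycnocline.

172–186 m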